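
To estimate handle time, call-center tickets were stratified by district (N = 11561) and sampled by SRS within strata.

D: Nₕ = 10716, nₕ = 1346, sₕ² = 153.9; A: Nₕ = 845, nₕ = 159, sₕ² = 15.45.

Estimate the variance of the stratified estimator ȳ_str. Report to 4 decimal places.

Var(ȳ_str) = Σₕ Wₕ²(1 − fₕ)sₕ²/nₕ with Wₕ = Nₕ/N, N = 11561.
D: Wₕ = 0.92690944; term = 0.92690944²·(1 − 0.12560657)·153.9/1346 = 0.085896418.
A: Wₕ = 0.07309056; term = 0.07309056²·(1 − 0.18816568)·15.45/159 = 4.2142605 × 10^-4.
Sum = 0.086317844.

0.0863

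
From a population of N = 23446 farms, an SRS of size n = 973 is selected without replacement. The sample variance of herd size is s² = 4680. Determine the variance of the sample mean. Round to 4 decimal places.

Under SRS without replacement, Var(ȳ) = (1 − f)·s²/n with f = n/N = 973/23446 = 0.04149962.
Var(ȳ) = (1 − 0.04149962)·4680/973 = 0.95850038·4.8098664 = 4.6102588.

4.6103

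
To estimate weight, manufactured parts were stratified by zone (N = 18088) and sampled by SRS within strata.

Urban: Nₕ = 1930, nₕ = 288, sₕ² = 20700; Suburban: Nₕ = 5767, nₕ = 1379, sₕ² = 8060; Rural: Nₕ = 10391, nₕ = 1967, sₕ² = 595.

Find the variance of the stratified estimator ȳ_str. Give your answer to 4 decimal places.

Var(ȳ_str) = Σₕ Wₕ²(1 − fₕ)sₕ²/nₕ with Wₕ = Nₕ/N, N = 18088.
Urban: Wₕ = 0.10670057; term = 0.10670057²·(1 − 0.14922280)·20700/288 = 0.6961891.
Suburban: Wₕ = 0.31883016; term = 0.31883016²·(1 − 0.23911913)·8060/1379 = 0.45207058.
Rural: Wₕ = 0.57446926; term = 0.57446926²·(1 − 0.18929843)·595/1967 = 0.080929566.
Sum = 1.2291892.

1.2292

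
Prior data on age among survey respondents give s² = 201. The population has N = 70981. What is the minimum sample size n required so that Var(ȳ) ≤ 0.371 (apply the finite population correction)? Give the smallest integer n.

Without fpc, n₀ = s²/D = 201/0.371 = 541.7790.
With fpc, (1 − n/N)·s²/n ≤ D requires n ≥ n₀/(1 + n₀/N) = 541.7790/(1 + 541.7790/70981) = 537.6751.
Rounding up, n = 538.

538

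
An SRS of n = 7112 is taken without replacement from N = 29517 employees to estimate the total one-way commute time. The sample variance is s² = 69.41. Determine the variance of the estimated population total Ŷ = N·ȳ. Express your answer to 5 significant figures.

6.4543 × 10^6

Var(Ŷ) = N²·Var(ȳ) = N²·(1 − n/N)·s²/n.
f = 7112/29517 = 0.24094590; Var(ȳ) = 0.75905410·69.41/7112 = 0.0074080351.
Var(Ŷ) = 29517² · 0.0074080351 = 6.4542749 × 10^6.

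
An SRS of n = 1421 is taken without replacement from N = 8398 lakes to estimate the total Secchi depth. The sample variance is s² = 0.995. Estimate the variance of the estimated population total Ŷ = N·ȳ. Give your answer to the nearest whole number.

41027

Var(Ŷ) = N²·Var(ȳ) = N²·(1 − n/N)·s²/n.
f = 1421/8398 = 0.16920695; Var(ȳ) = 0.83079305·0.995/1421 = 5.8173053 × 10^-4.
Var(Ŷ) = 8398² · (5.8173053 × 10^-4) = 41027.362.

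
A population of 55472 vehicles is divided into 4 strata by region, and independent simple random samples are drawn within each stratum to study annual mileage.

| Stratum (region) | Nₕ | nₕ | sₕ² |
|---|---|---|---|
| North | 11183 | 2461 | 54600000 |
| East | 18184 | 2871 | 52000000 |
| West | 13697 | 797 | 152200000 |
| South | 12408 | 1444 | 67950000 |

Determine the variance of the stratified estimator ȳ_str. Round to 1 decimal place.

15388.0

Var(ȳ_str) = Σₕ Wₕ²(1 − fₕ)sₕ²/nₕ with Wₕ = Nₕ/N, N = 55472.
North: Wₕ = 0.20159720; term = 0.20159720²·(1 − 0.22006617)·54600000/2461 = 703.24684.
East: Wₕ = 0.32780502; term = 0.32780502²·(1 − 0.15788605)·52000000/2871 = 1638.9745.
West: Wₕ = 0.24691736; term = 0.24691736²·(1 − 0.05818792)·152200000/797 = 10965.384.
South: Wₕ = 0.22368042; term = 0.22368042²·(1 − 0.11637653)·67950000/1444 = 2080.3932.
Sum = 15387.999.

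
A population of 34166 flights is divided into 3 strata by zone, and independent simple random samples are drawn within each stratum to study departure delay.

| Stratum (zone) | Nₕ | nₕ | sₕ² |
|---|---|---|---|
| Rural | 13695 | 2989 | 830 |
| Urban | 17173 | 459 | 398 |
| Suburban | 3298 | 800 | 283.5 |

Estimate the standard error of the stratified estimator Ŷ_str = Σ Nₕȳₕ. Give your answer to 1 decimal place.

Var(Ŷ_str) = Σₕ Nₕ²(1 − fₕ)sₕ²/nₕ.
Rural: 13695²·(1 − 2989/13695)·830/2989 = 4.0713783 × 10^7.
Urban: 17173²·(1 − 459/17173)·398/459 = 2.4888399 × 10^8.
Suburban: 3298²·(1 − 800/3298)·283.5/800 = 2.9194844 × 10^6.
Sum = 2.9251726 × 10^8.
SE = √(2.9251726 × 10^8) = 17103.1.

17103.1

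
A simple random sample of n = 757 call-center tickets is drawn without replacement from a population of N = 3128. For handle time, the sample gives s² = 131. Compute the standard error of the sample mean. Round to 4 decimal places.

0.3622

Under SRS without replacement, Var(ȳ) = (1 − f)·s²/n with f = n/N = 757/3128 = 0.24200767.
Var(ȳ) = (1 − 0.24200767)·131/757 = 0.75799233·0.17305152 = 0.13117172.
SE(ȳ) = √(0.13117172) = 0.3622.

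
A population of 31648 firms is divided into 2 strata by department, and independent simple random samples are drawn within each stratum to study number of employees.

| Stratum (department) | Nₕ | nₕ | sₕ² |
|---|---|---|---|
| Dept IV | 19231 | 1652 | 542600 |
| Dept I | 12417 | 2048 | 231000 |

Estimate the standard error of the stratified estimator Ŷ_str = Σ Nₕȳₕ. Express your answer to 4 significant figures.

354300

Var(Ŷ_str) = Σₕ Nₕ²(1 − fₕ)sₕ²/nₕ.
Dept IV: 19231²·(1 − 1652/19231)·542600/1652 = 1.110365 × 10^11.
Dept I: 12417²·(1 − 2048/12417)·231000/2048 = 1.4522306 × 10^10.
Sum = 1.2555881 × 10^11.
SE = √(1.2555881 × 10^11) = 354300.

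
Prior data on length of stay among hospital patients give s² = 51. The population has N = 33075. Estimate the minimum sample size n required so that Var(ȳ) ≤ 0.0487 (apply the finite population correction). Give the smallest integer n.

1016

Without fpc, n₀ = s²/D = 51/0.0487 = 1047.2279.
With fpc, (1 − n/N)·s²/n ≤ D requires n ≥ n₀/(1 + n₀/N) = 1047.2279/(1 + 1047.2279/33075) = 1015.0880.
Rounding up, n = 1016.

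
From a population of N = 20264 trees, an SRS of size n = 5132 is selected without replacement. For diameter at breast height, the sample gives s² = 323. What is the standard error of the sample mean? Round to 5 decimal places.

0.21679

Under SRS without replacement, Var(ȳ) = (1 − f)·s²/n with f = n/N = 5132/20264 = 0.25325701.
Var(ȳ) = (1 − 0.25325701)·323/5132 = 0.74674299·0.062938426 = 0.046998828.
SE(ȳ) = √(0.046998828) = 0.21679.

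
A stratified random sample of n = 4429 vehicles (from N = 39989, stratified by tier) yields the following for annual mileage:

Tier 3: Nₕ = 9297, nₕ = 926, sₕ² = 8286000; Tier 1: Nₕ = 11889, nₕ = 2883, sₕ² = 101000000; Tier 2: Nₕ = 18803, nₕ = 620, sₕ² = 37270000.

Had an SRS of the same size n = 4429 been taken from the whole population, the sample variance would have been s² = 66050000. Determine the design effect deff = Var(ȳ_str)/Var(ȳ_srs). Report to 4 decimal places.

1.1789

Var(ȳ_str) = Σ Wₕ²(1−fₕ)sₕ²/nₕ with Wₕ = Nₕ/39989:
  Tier 3: (9297/39989)²·(1−926/9297)·8286000/926 = 435.48483
  Tier 1: (11889/39989)²·(1−2883/11889)·101000000/2883 = 2345.7024
  Tier 2: (18803/39989)²·(1−620/18803)·37270000/620 = 12852.254
  → Var(ȳ_str) = 15633.441.
Var(ȳ_srs) = (1 − 4429/39989)·66050000/4429 = 13261.369.
deff = 15633.441 / 13261.369 = 1.1789.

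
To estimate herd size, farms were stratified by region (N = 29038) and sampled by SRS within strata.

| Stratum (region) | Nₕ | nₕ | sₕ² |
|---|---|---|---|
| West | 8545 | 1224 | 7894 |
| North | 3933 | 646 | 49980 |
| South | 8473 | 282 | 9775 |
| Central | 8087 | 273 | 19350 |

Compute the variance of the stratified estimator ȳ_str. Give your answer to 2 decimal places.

Var(ȳ_str) = Σₕ Wₕ²(1 − fₕ)sₕ²/nₕ with Wₕ = Nₕ/N, N = 29038.
West: Wₕ = 0.29426958; term = 0.29426958²·(1 − 0.14324166)·7894/1224 = 0.47848109.
North: Wₕ = 0.13544321; term = 0.13544321²·(1 − 0.16425121)·49980/646 = 1.1861892.
South: Wₕ = 0.29179007; term = 0.29179007²·(1 − 0.03328219)·9775/282 = 2.8530435.
Central: Wₕ = 0.27849714; term = 0.27849714²·(1 − 0.03375788)·19350/273 = 5.3118496.
Sum = 9.8295634.

9.83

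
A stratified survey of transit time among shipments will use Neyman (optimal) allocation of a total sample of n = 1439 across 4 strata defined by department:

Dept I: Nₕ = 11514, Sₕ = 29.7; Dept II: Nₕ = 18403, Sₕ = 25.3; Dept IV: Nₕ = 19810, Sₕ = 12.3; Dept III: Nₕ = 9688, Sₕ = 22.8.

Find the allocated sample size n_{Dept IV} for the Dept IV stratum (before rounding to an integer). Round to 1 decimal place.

Neyman allocation: nₕ = n·NₕSₕ / Σⱼ NⱼSⱼ.
Σ NⱼSⱼ = 11514·29.7 + 18403·25.3 + 19810·12.3 + 9688·22.8 = 1.2721111 × 10^6.
n_{Dept IV} = 1439·19810·12.3 / (1.2721111 × 10^6) = 275.6.

275.6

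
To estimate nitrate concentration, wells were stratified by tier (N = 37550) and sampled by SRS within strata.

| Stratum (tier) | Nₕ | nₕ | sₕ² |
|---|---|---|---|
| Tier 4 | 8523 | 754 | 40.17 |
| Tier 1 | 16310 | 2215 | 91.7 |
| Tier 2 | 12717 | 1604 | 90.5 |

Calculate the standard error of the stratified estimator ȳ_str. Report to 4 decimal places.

0.1221

Var(ȳ_str) = Σₕ Wₕ²(1 − fₕ)sₕ²/nₕ with Wₕ = Nₕ/N, N = 37550.
Tier 4: Wₕ = 0.22697736; term = 0.22697736²·(1 − 0.08846650)·40.17/754 = 0.00250189.
Tier 1: Wₕ = 0.43435419; term = 0.43435419²·(1 − 0.13580625)·91.7/2215 = 0.00674986.
Tier 2: Wₕ = 0.33866844; term = 0.33866844²·(1 − 0.12613038)·90.5/1604 = 0.0056551004.
Sum = 0.01490685.
SE = √(0.01490685) = 0.1221.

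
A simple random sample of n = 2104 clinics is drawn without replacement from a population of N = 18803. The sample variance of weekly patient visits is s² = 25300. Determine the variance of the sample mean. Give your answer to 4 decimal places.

Under SRS without replacement, Var(ȳ) = (1 − f)·s²/n with f = n/N = 2104/18803 = 0.11189704.
Var(ȳ) = (1 − 0.11189704)·25300/2104 = 0.88810296·12.024715 = 10.679185.

10.6792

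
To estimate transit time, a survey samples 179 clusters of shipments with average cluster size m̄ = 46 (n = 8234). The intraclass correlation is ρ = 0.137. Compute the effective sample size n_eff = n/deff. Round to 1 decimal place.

deff = 1 + (46 − 1)·0.137 = 1 + 6.165 = 7.165.
n_eff = 8234 / 7.165 = 1149.2.

1149.2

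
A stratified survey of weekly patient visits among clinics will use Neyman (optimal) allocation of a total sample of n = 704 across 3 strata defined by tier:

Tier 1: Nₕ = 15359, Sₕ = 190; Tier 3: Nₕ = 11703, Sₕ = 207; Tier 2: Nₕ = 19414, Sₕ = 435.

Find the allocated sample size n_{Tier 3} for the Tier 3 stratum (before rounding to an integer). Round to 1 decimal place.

123.7

Neyman allocation: nₕ = n·NₕSₕ / Σⱼ NⱼSⱼ.
Σ NⱼSⱼ = 15359·190 + 11703·207 + 19414·435 = 1.3785821 × 10^7.
n_{Tier 3} = 704·11703·207 / (1.3785821 × 10^7) = 123.7.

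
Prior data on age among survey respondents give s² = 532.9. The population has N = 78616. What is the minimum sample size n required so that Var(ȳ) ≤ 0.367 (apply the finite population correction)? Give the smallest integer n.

Without fpc, n₀ = s²/D = 532.9/0.367 = 1452.0436.
With fpc, (1 − n/N)·s²/n ≤ D requires n ≥ n₀/(1 + n₀/N) = 1452.0436/(1 + 1452.0436/78616) = 1425.7106.
Rounding up, n = 1426.

1426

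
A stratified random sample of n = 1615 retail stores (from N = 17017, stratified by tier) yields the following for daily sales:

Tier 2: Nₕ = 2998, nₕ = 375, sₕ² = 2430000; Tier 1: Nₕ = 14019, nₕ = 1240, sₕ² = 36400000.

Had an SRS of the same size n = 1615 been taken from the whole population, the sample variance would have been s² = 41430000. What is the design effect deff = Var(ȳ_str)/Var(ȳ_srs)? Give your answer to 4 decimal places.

0.7897

Var(ȳ_str) = Σ Wₕ²(1−fₕ)sₕ²/nₕ with Wₕ = Nₕ/17017:
  Tier 2: (2998/17017)²·(1−375/2998)·2430000/375 = 175.97012
  Tier 1: (14019/17017)²·(1−1240/14019)·36400000/1240 = 18160.492
  → Var(ȳ_str) = 18336.462.
Var(ȳ_srs) = (1 − 1615/17017)·41430000/1615 = 23218.627.
deff = 18336.462 / 23218.627 = 0.7897.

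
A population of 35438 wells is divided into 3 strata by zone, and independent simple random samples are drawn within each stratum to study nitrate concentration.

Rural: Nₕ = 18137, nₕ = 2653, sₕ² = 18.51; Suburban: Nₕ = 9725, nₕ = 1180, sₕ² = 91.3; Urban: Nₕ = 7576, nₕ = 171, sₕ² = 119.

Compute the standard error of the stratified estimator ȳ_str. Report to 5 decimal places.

Var(ȳ_str) = Σₕ Wₕ²(1 − fₕ)sₕ²/nₕ with Wₕ = Nₕ/N, N = 35438.
Rural: Wₕ = 0.51179525; term = 0.51179525²·(1 − 0.14627557)·18.51/2653 = 0.0015601968.
Suburban: Wₕ = 0.27442294; term = 0.27442294²·(1 − 0.12133676)·91.3/1180 = 0.0051197887.
Urban: Wₕ = 0.21378182; term = 0.21378182²·(1 − 0.02257128)·119/171 = 0.031086904.
Sum = 0.03776689.
SE = √(0.03776689) = 0.19434.

0.19434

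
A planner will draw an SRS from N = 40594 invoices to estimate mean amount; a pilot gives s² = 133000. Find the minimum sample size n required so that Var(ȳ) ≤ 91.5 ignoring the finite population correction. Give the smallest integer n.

1454

Without fpc, n₀ = s²/D = 133000/91.5 = 1453.5519.
Rounding up, n = 1454.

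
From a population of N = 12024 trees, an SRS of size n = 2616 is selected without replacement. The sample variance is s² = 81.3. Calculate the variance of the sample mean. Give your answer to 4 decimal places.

0.0243

Under SRS without replacement, Var(ȳ) = (1 − f)·s²/n with f = n/N = 2616/12024 = 0.21756487.
Var(ȳ) = (1 − 0.21756487)·81.3/2616 = 0.78243513·0.031077982 = 0.024316505.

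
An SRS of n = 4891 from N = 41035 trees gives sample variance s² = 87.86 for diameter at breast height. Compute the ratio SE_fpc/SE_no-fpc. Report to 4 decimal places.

f = n/N = 4891/41035 = 0.11919093.
SE_no-fpc = √(s²/n) = 0.13402838; SE_fpc = √((1−f)s²/n) = 0.12578755.
Ratio = √(1−f) = 0.93851429.

0.9385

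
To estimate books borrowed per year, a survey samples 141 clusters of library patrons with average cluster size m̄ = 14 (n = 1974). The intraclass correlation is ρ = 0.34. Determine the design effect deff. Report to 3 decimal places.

5.420

deff = 1 + (14 − 1)·0.34 = 1 + 4.42 = 5.42.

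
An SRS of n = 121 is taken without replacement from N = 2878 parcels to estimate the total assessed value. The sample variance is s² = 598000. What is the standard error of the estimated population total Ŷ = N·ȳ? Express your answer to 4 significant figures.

198000

Var(Ŷ) = N²·Var(ȳ) = N²·(1 − n/N)·s²/n.
f = 121/2878 = 0.04204309; Var(ȳ) = 0.95795691·598000/121 = 4734.3656.
Var(Ŷ) = 2878² · 4734.3656 = 3.9214201 × 10^10.
SE(Ŷ) = √(3.9214201 × 10^10) = 198000.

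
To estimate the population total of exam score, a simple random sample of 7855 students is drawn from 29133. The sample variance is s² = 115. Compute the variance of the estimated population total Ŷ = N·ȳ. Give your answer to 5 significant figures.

Var(Ŷ) = N²·Var(ȳ) = N²·(1 − n/N)·s²/n.
f = 7855/29133 = 0.26962551; Var(ȳ) = 0.73037449·115/7855 = 0.010692943.
Var(Ŷ) = 29133² · 0.010692943 = 9.0754396 × 10^6.

9.0754 × 10^6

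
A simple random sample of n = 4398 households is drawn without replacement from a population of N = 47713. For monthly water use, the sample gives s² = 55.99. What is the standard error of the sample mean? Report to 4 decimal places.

Under SRS without replacement, Var(ȳ) = (1 − f)·s²/n with f = n/N = 4398/47713 = 0.09217614.
Var(ȳ) = (1 − 0.09217614)·55.99/4398 = 0.90782386·0.012730787 = 0.011557312.
SE(ȳ) = √(0.011557312) = 0.1075.

0.1075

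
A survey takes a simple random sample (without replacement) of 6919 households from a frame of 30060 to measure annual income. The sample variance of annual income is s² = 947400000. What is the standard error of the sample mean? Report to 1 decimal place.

Under SRS without replacement, Var(ȳ) = (1 − f)·s²/n with f = n/N = 6919/30060 = 0.23017299.
Var(ȳ) = (1 − 0.23017299)·947400000/6919 = 0.76982701·136927.3 = 105410.34.
SE(ȳ) = √(105410.34) = 324.7.

324.7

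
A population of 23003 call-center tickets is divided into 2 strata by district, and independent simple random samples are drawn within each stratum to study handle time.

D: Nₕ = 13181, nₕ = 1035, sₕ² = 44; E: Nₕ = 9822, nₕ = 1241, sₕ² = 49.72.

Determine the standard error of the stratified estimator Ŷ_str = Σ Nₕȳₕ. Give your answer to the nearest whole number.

Var(Ŷ_str) = Σₕ Nₕ²(1 − fₕ)sₕ²/nₕ.
D: 13181²·(1 − 1035/13181)·44/1035 = 6.8060316 × 10^6.
E: 9822²·(1 − 1241/9822)·49.72/1241 = 3.3767365 × 10^6.
Sum = 1.0182768 × 10^7.
SE = √(1.0182768 × 10^7) = 3191.

3191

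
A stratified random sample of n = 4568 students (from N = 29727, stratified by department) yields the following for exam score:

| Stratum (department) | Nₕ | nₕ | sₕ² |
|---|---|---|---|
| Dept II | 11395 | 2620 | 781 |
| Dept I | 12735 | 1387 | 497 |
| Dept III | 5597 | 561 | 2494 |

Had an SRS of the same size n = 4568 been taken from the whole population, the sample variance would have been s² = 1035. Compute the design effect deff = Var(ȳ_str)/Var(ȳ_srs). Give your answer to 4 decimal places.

1.2209

Var(ȳ_str) = Σ Wₕ²(1−fₕ)sₕ²/nₕ with Wₕ = Nₕ/29727:
  Dept II: (11395/29727)²·(1−2620/11395)·781/2620 = 0.033729432
  Dept I: (12735/29727)²·(1−1387/12735)·497/1387 = 0.058599787
  Dept III: (5597/29727)²·(1−561/5597)·2494/561 = 0.14179877
  → Var(ȳ_str) = 0.23412799.
Var(ȳ_srs) = (1 − 4568/29727)·1035/4568 = 0.19175935.
deff = 0.23412799 / 0.19175935 = 1.2209.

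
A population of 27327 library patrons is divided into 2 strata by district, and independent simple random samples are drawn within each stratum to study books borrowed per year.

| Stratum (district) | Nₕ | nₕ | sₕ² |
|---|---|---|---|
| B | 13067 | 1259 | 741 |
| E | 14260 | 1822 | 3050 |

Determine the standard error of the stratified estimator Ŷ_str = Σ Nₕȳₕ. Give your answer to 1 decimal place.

19690.6

Var(Ŷ_str) = Σₕ Nₕ²(1 − fₕ)sₕ²/nₕ.
B: 13067²·(1 − 1259/13067)·741/1259 = 9.0812308 × 10^7.
E: 14260²·(1 − 1822/14260)·3050/1822 = 2.9690776 × 10^8.
Sum = 3.8772007 × 10^8.
SE = √(3.8772007 × 10^8) = 19690.6.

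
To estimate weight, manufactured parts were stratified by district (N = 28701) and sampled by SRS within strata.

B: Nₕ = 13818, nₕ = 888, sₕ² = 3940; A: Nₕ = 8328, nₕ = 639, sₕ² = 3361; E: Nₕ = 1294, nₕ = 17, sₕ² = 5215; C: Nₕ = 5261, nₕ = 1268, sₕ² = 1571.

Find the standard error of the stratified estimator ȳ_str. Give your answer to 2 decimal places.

Var(ȳ_str) = Σₕ Wₕ²(1 − fₕ)sₕ²/nₕ with Wₕ = Nₕ/N, N = 28701.
B: Wₕ = 0.48144664; term = 0.48144664²·(1 − 0.06426400)·3940/888 = 0.96234969.
A: Wₕ = 0.29016411; term = 0.29016411²·(1 − 0.07672911)·3361/639 = 0.40886899.
E: Wₕ = 0.04508554; term = 0.04508554²·(1 − 0.01313756)·5215/17 = 0.61537027.
C: Wₕ = 0.18330372; term = 0.18330372²·(1 − 0.24101882)·1571/1268 = 0.031595882.
Sum = 2.0181848.
SE = √(2.0181848) = 1.42.

1.42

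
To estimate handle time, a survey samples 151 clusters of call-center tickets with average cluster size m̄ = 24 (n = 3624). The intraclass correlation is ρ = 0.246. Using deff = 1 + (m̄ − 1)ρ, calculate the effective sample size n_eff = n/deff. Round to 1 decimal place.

544.3

deff = 1 + (24 − 1)·0.246 = 1 + 5.658 = 6.658.
n_eff = 3624 / 6.658 = 544.3.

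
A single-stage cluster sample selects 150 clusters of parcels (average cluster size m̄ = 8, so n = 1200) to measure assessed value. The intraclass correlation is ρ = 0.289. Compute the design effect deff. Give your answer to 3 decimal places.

deff = 1 + (8 − 1)·0.289 = 1 + 2.023 = 3.023.

3.023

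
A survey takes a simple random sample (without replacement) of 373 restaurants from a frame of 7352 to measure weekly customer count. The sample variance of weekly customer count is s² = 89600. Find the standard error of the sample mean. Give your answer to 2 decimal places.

Under SRS without replacement, Var(ȳ) = (1 − f)·s²/n with f = n/N = 373/7352 = 0.05073449.
Var(ȳ) = (1 − 0.05073449)·89600/373 = 0.94926551·240.21448 = 228.02732.
SE(ȳ) = √(228.02732) = 15.10.

15.10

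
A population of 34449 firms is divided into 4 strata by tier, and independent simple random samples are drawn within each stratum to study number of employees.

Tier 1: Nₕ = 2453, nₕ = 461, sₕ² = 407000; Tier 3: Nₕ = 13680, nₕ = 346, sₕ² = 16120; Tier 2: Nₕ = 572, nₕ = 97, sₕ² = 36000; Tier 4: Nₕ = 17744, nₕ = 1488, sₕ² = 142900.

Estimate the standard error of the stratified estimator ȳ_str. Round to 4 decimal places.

5.8501

Var(ȳ_str) = Σₕ Wₕ²(1 − fₕ)sₕ²/nₕ with Wₕ = Nₕ/N, N = 34449.
Tier 1: Wₕ = 0.07120671; term = 0.07120671²·(1 − 0.18793314)·407000/461 = 3.6351901.
Tier 3: Wₕ = 0.39710877; term = 0.39710877²·(1 − 0.02529240)·16120/346 = 7.1611414.
Tier 2: Wₕ = 0.01660426; term = 0.01660426²·(1 − 0.16958042)·36000/97 = 0.084970303.
Tier 4: Wₕ = 0.51508026; term = 0.51508026²·(1 − 0.08385933)·142900/1488 = 23.342173.
Sum = 34.223475.
SE = √(34.223475) = 5.8501.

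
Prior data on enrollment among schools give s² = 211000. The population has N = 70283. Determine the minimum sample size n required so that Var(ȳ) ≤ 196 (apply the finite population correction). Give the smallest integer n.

1061

Without fpc, n₀ = s²/D = 211000/196 = 1076.5306.
With fpc, (1 − n/N)·s²/n ≤ D requires n ≥ n₀/(1 + n₀/N) = 1076.5306/(1 + 1076.5306/70283) = 1060.2900.
Rounding up, n = 1061.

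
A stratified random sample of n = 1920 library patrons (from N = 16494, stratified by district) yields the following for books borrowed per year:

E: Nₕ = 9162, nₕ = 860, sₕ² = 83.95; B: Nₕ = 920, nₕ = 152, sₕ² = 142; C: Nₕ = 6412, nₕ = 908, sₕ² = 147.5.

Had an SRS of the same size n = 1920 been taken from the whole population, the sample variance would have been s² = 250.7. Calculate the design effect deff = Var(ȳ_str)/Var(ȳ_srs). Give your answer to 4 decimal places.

Var(ȳ_str) = Σ Wₕ²(1−fₕ)sₕ²/nₕ with Wₕ = Nₕ/16494:
  E: (9162/16494)²·(1−860/9162)·83.95/860 = 0.027292498
  B: (920/16494)²·(1−152/920)·142/152 = 0.0024262851
  C: (6412/16494)²·(1−908/6412)·147.5/908 = 0.021072989
  → Var(ȳ_str) = 0.050791772.
Var(ȳ_srs) = (1 − 1920/16494)·250.7/1920 = 0.11537345.
deff = 0.050791772 / 0.11537345 = 0.4402.

0.4402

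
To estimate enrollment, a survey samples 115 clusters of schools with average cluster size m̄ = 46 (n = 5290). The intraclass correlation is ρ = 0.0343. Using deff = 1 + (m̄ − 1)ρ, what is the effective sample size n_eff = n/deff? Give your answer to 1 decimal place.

deff = 1 + (46 − 1)·0.0343 = 1 + 1.5435 = 2.5435.
n_eff = 5290 / 2.5435 = 2079.8.

2079.8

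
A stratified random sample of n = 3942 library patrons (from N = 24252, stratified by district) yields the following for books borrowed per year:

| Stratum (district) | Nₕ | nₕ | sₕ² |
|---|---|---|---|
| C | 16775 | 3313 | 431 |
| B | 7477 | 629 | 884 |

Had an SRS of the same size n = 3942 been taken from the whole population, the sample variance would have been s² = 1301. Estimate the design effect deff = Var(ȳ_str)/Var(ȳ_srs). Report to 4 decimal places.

0.6234

Var(ȳ_str) = Σ Wₕ²(1−fₕ)sₕ²/nₕ with Wₕ = Nₕ/24252:
  C: (16775/24252)²·(1−3313/16775)·431/3313 = 0.049949694
  B: (7477/24252)²·(1−629/7477)·884/629 = 0.12234821
  → Var(ȳ_str) = 0.1722979.
Var(ȳ_srs) = (1 − 3942/24252)·1301/3942 = 0.27639045.
deff = 0.1722979 / 0.27639045 = 0.6234.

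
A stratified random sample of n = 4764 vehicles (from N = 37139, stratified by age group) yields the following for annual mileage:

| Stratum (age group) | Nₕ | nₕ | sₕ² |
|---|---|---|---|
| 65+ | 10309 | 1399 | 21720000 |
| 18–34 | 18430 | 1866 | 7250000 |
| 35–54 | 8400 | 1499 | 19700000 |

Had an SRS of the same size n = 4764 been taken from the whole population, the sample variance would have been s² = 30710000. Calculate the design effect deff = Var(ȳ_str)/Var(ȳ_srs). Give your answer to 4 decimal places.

Var(ȳ_str) = Σ Wₕ²(1−fₕ)sₕ²/nₕ with Wₕ = Nₕ/37139:
  65+: (10309/37139)²·(1−1399/10309)·21720000/1399 = 1033.8938
  18–34: (18430/37139)²·(1−1866/18430)·7250000/1866 = 859.91696
  35–54: (8400/37139)²·(1−1499/8400)·19700000/1499 = 552.32601
  → Var(ȳ_str) = 2446.1368.
Var(ȳ_srs) = (1 − 4764/37139)·30710000/4764 = 5619.3701.
deff = 2446.1368 / 5619.3701 = 0.4353.

0.4353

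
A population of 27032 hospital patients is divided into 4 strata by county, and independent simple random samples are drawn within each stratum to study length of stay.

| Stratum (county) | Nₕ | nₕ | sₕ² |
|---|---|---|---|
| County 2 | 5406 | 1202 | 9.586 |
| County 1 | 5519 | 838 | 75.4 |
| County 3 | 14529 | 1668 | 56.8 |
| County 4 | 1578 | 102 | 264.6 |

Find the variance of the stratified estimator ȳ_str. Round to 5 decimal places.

0.02041

Var(ȳ_str) = Σₕ Wₕ²(1 − fₕ)sₕ²/nₕ with Wₕ = Nₕ/N, N = 27032.
County 2: Wₕ = 0.19998520; term = 0.19998520²·(1 − 0.22234554)·9.586/1202 = 2.4803636 × 10^-4.
County 1: Wₕ = 0.20416543; term = 0.20416543²·(1 − 0.15183910)·75.4/838 = 0.0031810464.
County 3: Wₕ = 0.53747410; term = 0.53747410²·(1 − 0.11480487)·56.8/1668 = 0.0087077589.
County 4: Wₕ = 0.05837526; term = 0.05837526²·(1 − 0.06463878)·264.6/102 = 0.0082684988.
Sum = 0.02040534.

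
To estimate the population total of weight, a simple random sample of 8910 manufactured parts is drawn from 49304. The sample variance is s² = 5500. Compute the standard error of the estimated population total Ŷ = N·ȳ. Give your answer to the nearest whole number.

35062

Var(Ŷ) = N²·Var(ȳ) = N²·(1 − n/N)·s²/n.
f = 8910/49304 = 0.18071556; Var(ȳ) = 0.81928444·5500/8910 = 0.50573114.
Var(Ŷ) = 49304² · 0.50573114 = 1.2293739 × 10^9.
SE(Ŷ) = √(1.2293739 × 10^9) = 35062.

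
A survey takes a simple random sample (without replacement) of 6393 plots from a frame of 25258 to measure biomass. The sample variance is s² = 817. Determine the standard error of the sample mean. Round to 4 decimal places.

0.3089

Under SRS without replacement, Var(ȳ) = (1 − f)·s²/n with f = n/N = 6393/25258 = 0.25310793.
Var(ȳ) = (1 − 0.25310793)·817/6393 = 0.74689207·0.12779603 = 0.09544984.
SE(ȳ) = √(0.09544984) = 0.3089.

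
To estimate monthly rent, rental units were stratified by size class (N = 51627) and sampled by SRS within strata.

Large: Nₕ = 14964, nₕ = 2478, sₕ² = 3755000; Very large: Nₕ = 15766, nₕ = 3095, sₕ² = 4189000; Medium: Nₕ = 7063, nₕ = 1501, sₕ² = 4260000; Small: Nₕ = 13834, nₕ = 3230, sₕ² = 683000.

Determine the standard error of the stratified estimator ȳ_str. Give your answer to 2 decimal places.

Var(ȳ_str) = Σₕ Wₕ²(1 − fₕ)sₕ²/nₕ with Wₕ = Nₕ/N, N = 51627.
Large: Wₕ = 0.28984834; term = 0.28984834²·(1 − 0.16559743)·3755000/2478 = 106.22479.
Very large: Wₕ = 0.30538284; term = 0.30538284²·(1 − 0.19630851)·4189000/3095 = 101.44446.
Medium: Wₕ = 0.13680826; term = 0.13680826²·(1 − 0.21251593)·4260000/1501 = 41.830718.
Small: Wₕ = 0.26796056; term = 0.26796056²·(1 − 0.23348272)·683000/3230 = 11.638095.
Sum = 261.13806.
SE = √(261.13806) = 16.16.

16.16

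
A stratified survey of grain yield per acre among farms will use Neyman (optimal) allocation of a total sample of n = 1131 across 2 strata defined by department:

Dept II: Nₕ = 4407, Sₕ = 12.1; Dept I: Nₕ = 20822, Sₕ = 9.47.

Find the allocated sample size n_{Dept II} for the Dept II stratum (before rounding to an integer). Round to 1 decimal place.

Neyman allocation: nₕ = n·NₕSₕ / Σⱼ NⱼSⱼ.
Σ NⱼSⱼ = 4407·12.1 + 20822·9.47 = 250509.04.
n_{Dept II} = 1131·4407·12.1 / 250509.04 = 240.8.

240.8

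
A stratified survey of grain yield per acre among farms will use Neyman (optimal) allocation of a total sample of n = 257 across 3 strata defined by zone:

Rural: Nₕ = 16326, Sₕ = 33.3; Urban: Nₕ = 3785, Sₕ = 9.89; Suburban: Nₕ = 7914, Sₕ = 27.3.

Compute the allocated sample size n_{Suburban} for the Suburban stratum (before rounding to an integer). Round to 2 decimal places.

69.66

Neyman allocation: nₕ = n·NₕSₕ / Σⱼ NⱼSⱼ.
Σ NⱼSⱼ = 16326·33.3 + 3785·9.89 + 7914·27.3 = 797141.65.
n_{Suburban} = 257·7914·27.3 / 797141.65 = 69.66.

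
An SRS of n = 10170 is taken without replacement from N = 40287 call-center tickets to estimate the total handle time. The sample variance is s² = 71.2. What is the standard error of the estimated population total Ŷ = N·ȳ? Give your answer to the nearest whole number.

2915

Var(Ŷ) = N²·Var(ȳ) = N²·(1 − n/N)·s²/n.
f = 10170/40287 = 0.25243875; Var(ȳ) = 0.74756125·71.2/10170 = 0.0052336638.
Var(Ŷ) = 40287² · 0.0052336638 = 8.4944581 × 10^6.
SE(Ŷ) = √(8.4944581 × 10^6) = 2915.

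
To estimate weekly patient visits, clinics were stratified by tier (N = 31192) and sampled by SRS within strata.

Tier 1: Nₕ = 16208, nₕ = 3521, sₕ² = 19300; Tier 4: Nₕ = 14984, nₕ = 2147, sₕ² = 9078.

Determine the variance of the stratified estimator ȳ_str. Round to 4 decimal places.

1.9944

Var(ȳ_str) = Σₕ Wₕ²(1 − fₕ)sₕ²/nₕ with Wₕ = Nₕ/N, N = 31192.
Tier 1: Wₕ = 0.51962042; term = 0.51962042²·(1 − 0.21723840)·19300/3521 = 1.1584924.
Tier 4: Wₕ = 0.48037958; term = 0.48037958²·(1 − 0.14328617)·9078/2147 = 0.83591669.
Sum = 1.9944091.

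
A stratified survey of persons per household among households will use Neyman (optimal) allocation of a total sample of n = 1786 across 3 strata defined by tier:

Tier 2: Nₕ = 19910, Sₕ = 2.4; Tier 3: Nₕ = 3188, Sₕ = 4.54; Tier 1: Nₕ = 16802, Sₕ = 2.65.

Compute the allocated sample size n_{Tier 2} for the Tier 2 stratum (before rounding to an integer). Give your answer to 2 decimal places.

Neyman allocation: nₕ = n·NₕSₕ / Σⱼ NⱼSⱼ.
Σ NⱼSⱼ = 19910·2.4 + 3188·4.54 + 16802·2.65 = 106782.82.
n_{Tier 2} = 1786·19910·2.4 / 106782.82 = 799.21.

799.21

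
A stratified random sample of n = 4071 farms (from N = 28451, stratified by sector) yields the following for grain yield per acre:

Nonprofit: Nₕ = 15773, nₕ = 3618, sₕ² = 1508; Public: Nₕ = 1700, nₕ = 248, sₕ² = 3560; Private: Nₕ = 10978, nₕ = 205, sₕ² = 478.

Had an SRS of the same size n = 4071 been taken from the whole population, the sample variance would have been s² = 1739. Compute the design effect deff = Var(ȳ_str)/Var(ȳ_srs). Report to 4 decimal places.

Var(ȳ_str) = Σ Wₕ²(1−fₕ)sₕ²/nₕ with Wₕ = Nₕ/28451:
  Nonprofit: (15773/28451)²·(1−3618/15773)·1508/3618 = 0.098720415
  Public: (1700/28451)²·(1−248/1700)·3560/248 = 0.043774257
  Private: (10978/28451)²·(1−205/10978)·478/205 = 0.34067389
  → Var(ȳ_str) = 0.48316856.
Var(ȳ_srs) = (1 − 4071/28451)·1739/4071 = 0.36604514.
deff = 0.48316856 / 0.36604514 = 1.3200.

1.3200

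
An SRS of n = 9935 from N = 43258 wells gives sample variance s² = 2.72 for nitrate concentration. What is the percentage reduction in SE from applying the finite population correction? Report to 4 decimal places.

12.2315

f = n/N = 9935/43258 = 0.22966850.
SE_no-fpc = √(s²/n) = 0.016546286; SE_fpc = √((1−f)s²/n) = 0.014522432.
Ratio = √(1−f) = 0.87768531. Reduction = 100·(1 − 0.87768531) = 12.2315%.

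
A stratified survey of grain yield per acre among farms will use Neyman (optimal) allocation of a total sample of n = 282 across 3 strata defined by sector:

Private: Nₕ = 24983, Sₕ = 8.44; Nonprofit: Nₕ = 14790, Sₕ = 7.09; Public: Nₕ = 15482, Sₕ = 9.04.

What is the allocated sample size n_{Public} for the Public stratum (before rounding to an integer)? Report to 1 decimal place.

86.6

Neyman allocation: nₕ = n·NₕSₕ / Σⱼ NⱼSⱼ.
Σ NⱼSⱼ = 24983·8.44 + 14790·7.09 + 15482·9.04 = 455674.9.
n_{Public} = 282·15482·9.04 / 455674.9 = 86.6.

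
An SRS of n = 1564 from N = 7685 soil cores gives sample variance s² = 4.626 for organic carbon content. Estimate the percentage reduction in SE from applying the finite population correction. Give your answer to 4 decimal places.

10.7539

f = n/N = 1564/7685 = 0.20351334.
SE_no-fpc = √(s²/n) = 0.054385665; SE_fpc = √((1−f)s²/n) = 0.048537085.
Ratio = √(1−f) = 0.89246101. Reduction = 100·(1 − 0.89246101) = 10.7539%.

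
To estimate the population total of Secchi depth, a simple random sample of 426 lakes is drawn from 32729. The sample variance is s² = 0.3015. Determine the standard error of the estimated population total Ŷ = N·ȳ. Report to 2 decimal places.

Var(Ŷ) = N²·Var(ȳ) = N²·(1 − n/N)·s²/n.
f = 426/32729 = 0.01301598; Var(ȳ) = 0.98698402·0.3015/426 = 6.9853447 × 10^-4.
Var(Ŷ) = 32729² · (6.9853447 × 10^-4) = 748261.35.
SE(Ŷ) = √(748261.35) = 865.02.

865.02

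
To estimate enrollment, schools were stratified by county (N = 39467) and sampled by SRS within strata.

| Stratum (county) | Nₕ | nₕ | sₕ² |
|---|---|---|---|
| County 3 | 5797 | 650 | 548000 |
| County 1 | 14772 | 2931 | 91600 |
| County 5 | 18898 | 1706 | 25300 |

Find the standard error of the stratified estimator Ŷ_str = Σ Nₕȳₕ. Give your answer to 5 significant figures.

Var(Ŷ_str) = Σₕ Nₕ²(1 − fₕ)sₕ²/nₕ.
County 3: 5797²·(1 − 650/5797)·548000/650 = 2.515502 × 10^10.
County 1: 14772²·(1 − 2931/14772)·91600/2931 = 5.4664746 × 10^9.
County 5: 18898²·(1 − 1706/18898)·25300/1706 = 4.818188 × 10^9.
Sum = 3.5439683 × 10^10.
SE = √(3.5439683 × 10^10) = 188250.

188250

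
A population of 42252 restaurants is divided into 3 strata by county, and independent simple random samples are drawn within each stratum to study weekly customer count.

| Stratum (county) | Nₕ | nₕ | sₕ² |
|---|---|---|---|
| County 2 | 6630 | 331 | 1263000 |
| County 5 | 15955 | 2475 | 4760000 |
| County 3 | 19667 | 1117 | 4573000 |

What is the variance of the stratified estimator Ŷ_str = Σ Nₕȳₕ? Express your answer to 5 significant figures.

2.0666 × 10^12

Var(Ŷ_str) = Σₕ Nₕ²(1 − fₕ)sₕ²/nₕ.
County 2: 6630²·(1 − 331/6630)·1263000/331 = 1.5935309 × 10^11.
County 5: 15955²·(1 − 2475/15955)·4760000/2475 = 4.1363611 × 10^11.
County 3: 19667²·(1 − 1117/19667)·4573000/1117 = 1.4935854 × 10^12.
Sum = 2.0665746 × 10^12.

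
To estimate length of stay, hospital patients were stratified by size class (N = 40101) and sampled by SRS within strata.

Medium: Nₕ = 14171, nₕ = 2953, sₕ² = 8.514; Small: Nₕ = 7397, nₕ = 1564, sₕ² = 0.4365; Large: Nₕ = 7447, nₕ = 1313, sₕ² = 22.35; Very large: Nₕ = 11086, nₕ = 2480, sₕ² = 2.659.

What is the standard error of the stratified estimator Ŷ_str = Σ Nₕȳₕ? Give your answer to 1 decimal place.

Var(Ŷ_str) = Σₕ Nₕ²(1 − fₕ)sₕ²/nₕ.
Medium: 14171²·(1 − 2953/14171)·8.514/2953 = 458338.28.
Small: 7397²·(1 − 1564/7397)·0.4365/1564 = 12041.902.
Large: 7447²·(1 − 1313/7447)·22.35/1313 = 777567.19.
Very large: 11086²·(1 − 2480/11086)·2.659/2480 = 102292.28.
Sum = 1.3502397 × 10^6.
SE = √(1.3502397 × 10^6) = 1162.0.

1162.0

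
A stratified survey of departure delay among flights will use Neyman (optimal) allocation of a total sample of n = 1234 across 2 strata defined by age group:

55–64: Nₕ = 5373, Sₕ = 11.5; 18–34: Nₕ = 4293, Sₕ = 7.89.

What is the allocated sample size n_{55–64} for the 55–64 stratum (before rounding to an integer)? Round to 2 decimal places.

Neyman allocation: nₕ = n·NₕSₕ / Σⱼ NⱼSⱼ.
Σ NⱼSⱼ = 5373·11.5 + 4293·7.89 = 95661.27.
n_{55–64} = 1234·5373·11.5 / 95661.27 = 797.06.

797.06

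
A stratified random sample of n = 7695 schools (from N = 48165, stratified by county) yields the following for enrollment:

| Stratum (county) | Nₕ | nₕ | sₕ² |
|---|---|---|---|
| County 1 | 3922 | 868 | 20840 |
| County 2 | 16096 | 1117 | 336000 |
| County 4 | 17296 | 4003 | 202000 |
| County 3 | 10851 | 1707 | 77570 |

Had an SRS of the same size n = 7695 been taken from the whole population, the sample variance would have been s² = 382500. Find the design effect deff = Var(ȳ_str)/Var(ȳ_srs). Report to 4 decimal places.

0.9178

Var(ȳ_str) = Σ Wₕ²(1−fₕ)sₕ²/nₕ with Wₕ = Nₕ/48165:
  County 1: (3922/48165)²·(1−868/3922)·20840/868 = 0.12396283
  County 2: (16096/48165)²·(1−1117/16096)·336000/1117 = 31.262504
  County 4: (17296/48165)²·(1−4003/17296)·202000/4003 = 5.0011667
  County 3: (10851/48165)²·(1−1707/10851)·77570/1707 = 1.9435831
  → Var(ȳ_str) = 38.331217.
Var(ȳ_srs) = (1 − 7695/48165)·382500/7695 = 41.766151.
deff = 38.331217 / 41.766151 = 0.9178.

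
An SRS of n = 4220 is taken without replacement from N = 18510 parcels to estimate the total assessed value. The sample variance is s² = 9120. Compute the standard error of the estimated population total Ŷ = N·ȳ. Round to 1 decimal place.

Var(Ŷ) = N²·Var(ȳ) = N²·(1 − n/N)·s²/n.
f = 4220/18510 = 0.22798487; Var(ȳ) = 0.77201513·9120/4220 = 1.6684308.
Var(Ŷ) = 18510² · 1.6684308 = 5.7163793 × 10^8.
SE(Ŷ) = √(5.7163793 × 10^8) = 23909.0.

23909.0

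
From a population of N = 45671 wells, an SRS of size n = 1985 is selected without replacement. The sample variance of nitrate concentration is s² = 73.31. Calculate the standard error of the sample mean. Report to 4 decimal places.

0.1880

Under SRS without replacement, Var(ȳ) = (1 − f)·s²/n with f = n/N = 1985/45671 = 0.04346303.
Var(ȳ) = (1 − 0.04346303)·73.31/1985 = 0.95653697·0.03693199 = 0.035326814.
SE(ȳ) = √(0.035326814) = 0.1880.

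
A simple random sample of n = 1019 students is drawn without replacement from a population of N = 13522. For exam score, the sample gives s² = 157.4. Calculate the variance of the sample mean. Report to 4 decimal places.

0.1428

Under SRS without replacement, Var(ȳ) = (1 − f)·s²/n with f = n/N = 1019/13522 = 0.07535867.
Var(ȳ) = (1 − 0.07535867)·157.4/1019 = 0.92464133·0.15446516 = 0.14282487.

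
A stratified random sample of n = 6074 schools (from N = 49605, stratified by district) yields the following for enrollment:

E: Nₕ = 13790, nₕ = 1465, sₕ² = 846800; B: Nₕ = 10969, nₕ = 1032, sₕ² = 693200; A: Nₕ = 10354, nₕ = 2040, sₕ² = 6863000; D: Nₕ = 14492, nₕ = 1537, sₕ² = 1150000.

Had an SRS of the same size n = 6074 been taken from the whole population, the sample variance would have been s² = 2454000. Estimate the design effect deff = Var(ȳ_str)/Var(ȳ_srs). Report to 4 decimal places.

0.6895

Var(ȳ_str) = Σ Wₕ²(1−fₕ)sₕ²/nₕ with Wₕ = Nₕ/49605:
  E: (13790/49605)²·(1−1465/13790)·846800/1465 = 39.92487
  B: (10969/49605)²·(1−1032/10969)·693200/1032 = 29.754337
  A: (10354/49605)²·(1−2040/10354)·6863000/2040 = 117.69313
  D: (14492/49605)²·(1−1537/14492)·1150000/1537 = 57.087209
  → Var(ȳ_str) = 244.45955.
Var(ȳ_srs) = (1 − 6074/49605)·2454000/6074 = 354.5463.
deff = 244.45955 / 354.5463 = 0.6895.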